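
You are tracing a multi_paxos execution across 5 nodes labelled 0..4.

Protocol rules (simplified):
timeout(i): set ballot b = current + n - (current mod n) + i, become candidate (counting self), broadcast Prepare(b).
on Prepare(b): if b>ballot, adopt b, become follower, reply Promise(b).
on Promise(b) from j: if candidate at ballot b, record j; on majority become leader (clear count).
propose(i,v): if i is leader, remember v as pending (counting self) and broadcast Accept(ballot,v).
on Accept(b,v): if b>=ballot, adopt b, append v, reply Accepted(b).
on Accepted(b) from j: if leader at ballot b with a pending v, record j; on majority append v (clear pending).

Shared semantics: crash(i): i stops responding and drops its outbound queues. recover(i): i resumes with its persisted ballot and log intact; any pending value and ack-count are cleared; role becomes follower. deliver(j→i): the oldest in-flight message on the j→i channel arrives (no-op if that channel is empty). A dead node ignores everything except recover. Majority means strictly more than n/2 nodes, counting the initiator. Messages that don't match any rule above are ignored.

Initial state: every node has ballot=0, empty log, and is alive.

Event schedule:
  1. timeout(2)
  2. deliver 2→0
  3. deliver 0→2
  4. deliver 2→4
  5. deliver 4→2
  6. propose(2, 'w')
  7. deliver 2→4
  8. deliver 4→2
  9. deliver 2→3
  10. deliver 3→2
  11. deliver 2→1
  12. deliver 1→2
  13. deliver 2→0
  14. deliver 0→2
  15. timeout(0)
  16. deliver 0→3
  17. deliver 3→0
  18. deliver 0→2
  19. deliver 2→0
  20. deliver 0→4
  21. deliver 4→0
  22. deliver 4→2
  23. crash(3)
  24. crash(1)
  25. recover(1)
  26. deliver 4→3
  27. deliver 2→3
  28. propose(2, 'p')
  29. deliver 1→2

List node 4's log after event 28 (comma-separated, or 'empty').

w

1. timeout(2):  <2:cand b7 ->
2. deliver 2→0:  <0:foll b7 ->
3. deliver 0→2:  nop
4. deliver 2→4:  <4:foll b7 ->
5. deliver 4→2:  <2:lead b7 ->
6. propose(2,'w'):  nop
7. deliver 2→4:  <4:foll b7 w>
8. deliver 4→2:  nop
9. deliver 2→3:  <3:foll b7 ->
10. deliver 3→2:  nop
11. deliver 2→1:  <1:foll b7 ->
12. deliver 1→2:  nop
13. deliver 2→0:  <0:foll b7 w>
14. deliver 0→2:  <2:lead b7 w>
15. timeout(0):  <0:cand b10 w>
16. deliver 0→3:  <3:foll b10 ->
17. deliver 3→0:  nop
18. deliver 0→2:  <2:foll b10 w>
19. deliver 2→0:  <0:lead b10 w>
20. deliver 0→4:  <4:foll b10 w>
21. deliver 4→0:  nop
22. deliver 4→2:  nop
23. crash(3):  <3:✗foll b10 ->
24. crash(1):  <1:✗foll b7 ->
25. recover(1):  <1:foll b7 ->
26. deliver 4→3:  nop
27. deliver 2→3:  nop
28. propose(2,'p'):  nop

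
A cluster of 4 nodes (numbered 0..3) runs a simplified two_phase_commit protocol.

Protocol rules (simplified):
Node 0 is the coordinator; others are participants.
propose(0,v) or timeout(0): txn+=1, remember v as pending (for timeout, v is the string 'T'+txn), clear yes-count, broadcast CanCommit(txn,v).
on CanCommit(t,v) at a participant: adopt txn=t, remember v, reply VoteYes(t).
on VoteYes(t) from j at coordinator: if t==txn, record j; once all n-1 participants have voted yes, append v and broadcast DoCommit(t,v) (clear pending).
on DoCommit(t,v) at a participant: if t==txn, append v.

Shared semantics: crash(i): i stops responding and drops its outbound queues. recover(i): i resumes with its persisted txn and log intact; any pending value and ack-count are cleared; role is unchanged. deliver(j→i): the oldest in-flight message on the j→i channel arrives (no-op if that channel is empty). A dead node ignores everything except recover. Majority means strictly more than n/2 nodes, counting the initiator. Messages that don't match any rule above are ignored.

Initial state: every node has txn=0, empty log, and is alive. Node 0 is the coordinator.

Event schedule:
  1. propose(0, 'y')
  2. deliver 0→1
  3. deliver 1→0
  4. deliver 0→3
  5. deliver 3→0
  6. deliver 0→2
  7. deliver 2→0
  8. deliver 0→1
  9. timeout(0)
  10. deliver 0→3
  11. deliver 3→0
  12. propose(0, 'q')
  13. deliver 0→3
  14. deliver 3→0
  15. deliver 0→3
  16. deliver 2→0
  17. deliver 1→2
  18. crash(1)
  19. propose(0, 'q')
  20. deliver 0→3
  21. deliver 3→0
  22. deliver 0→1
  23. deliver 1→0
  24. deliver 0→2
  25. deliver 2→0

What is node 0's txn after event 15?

1. propose(0,'y'):  <0:coor t1 ->
2. deliver 0→1:  <1:part t1 ->
3. deliver 1→0:  nop
4. deliver 0→3:  <3:part t1 ->
5. deliver 3→0:  nop
6. deliver 0→2:  <2:part t1 ->
7. deliver 2→0:  <0:coor t1 y>
8. deliver 0→1:  <1:part t1 y>
9. timeout(0):  <0:coor t2 y>
10. deliver 0→3:  <3:part t1 y>
11. deliver 3→0:  nop
12. propose(0,'q'):  <0:coor t3 y>
13. deliver 0→3:  <3:part t2 y>
14. deliver 3→0:  nop
15. deliver 0→3:  <3:part t3 y>

3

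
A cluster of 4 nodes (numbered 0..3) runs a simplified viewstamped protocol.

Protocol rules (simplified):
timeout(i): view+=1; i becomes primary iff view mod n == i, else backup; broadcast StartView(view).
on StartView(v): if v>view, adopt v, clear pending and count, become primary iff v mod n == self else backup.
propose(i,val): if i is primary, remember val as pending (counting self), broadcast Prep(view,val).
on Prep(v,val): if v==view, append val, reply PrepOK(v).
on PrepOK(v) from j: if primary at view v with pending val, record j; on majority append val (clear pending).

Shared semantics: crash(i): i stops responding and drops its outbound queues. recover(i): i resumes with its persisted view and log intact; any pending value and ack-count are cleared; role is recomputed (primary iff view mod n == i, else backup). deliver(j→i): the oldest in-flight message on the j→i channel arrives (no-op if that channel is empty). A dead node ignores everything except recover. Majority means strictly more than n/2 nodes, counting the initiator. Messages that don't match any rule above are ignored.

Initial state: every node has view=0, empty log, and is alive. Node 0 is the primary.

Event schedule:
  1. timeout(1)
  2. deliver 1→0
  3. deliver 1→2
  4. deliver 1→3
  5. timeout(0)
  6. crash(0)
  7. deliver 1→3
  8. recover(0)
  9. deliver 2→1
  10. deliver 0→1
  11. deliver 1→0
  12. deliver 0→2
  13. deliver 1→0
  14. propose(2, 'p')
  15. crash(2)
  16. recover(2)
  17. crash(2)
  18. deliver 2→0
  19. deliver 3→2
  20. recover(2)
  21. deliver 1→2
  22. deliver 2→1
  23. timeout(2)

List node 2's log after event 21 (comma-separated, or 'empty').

empty

1. timeout(1):  <1:prim v1 ->
2. deliver 1→0:  <0:back v1 ->
3. deliver 1→2:  <2:back v1 ->
4. deliver 1→3:  <3:back v1 ->
5. timeout(0):  <0:back v2 ->
6. crash(0):  <0:✗back v2 ->
7. deliver 1→3:  nop
8. recover(0):  <0:back v2 ->
9. deliver 2→1:  nop
10. deliver 0→1:  nop
11. deliver 1→0:  nop
12. deliver 0→2:  nop
13. deliver 1→0:  nop
14. propose(2,'p'):  nop
15. crash(2):  <2:✗back v1 ->
16. recover(2):  <2:back v1 ->
17. crash(2):  <2:✗back v1 ->
18. deliver 2→0:  nop
19. deliver 3→2:  nop
20. recover(2):  <2:back v1 ->
21. deliver 1→2:  nop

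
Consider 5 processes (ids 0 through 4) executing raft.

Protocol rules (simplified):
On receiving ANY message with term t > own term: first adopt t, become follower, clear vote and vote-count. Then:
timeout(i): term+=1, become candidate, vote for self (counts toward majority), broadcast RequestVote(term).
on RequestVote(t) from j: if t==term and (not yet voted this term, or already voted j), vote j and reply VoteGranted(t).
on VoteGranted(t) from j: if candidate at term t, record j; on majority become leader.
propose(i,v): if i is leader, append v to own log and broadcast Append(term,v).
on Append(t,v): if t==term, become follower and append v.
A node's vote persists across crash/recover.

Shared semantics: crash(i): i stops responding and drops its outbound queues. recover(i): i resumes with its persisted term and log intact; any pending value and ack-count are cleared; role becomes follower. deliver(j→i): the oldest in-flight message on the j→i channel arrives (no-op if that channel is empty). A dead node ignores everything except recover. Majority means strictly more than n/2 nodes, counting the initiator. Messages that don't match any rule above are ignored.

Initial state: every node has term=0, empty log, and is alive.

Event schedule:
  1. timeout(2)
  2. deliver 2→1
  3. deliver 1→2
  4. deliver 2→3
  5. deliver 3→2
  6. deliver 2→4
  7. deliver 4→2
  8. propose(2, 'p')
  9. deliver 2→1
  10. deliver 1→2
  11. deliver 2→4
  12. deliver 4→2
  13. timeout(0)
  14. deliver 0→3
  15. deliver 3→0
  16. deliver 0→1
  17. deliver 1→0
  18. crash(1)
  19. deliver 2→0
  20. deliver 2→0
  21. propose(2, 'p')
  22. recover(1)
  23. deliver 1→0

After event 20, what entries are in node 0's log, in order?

p

1. timeout(2):  <2:cand t1 ->
2. deliver 2→1:  <1:foll t1 ->
3. deliver 1→2:  nop
4. deliver 2→3:  <3:foll t1 ->
5. deliver 3→2:  <2:lead t1 ->
6. deliver 2→4:  <4:foll t1 ->
7. deliver 4→2:  nop
8. propose(2,'p'):  <2:lead t1 p>
9. deliver 2→1:  <1:foll t1 p>
10. deliver 1→2:  nop
11. deliver 2→4:  <4:foll t1 p>
12. deliver 4→2:  nop
13. timeout(0):  <0:cand t1 ->
14. deliver 0→3:  nop
15. deliver 3→0:  nop
16. deliver 0→1:  nop
17. deliver 1→0:  nop
18. crash(1):  <1:✗foll t1 p>
19. deliver 2→0:  nop
20. deliver 2→0:  <0:foll t1 p>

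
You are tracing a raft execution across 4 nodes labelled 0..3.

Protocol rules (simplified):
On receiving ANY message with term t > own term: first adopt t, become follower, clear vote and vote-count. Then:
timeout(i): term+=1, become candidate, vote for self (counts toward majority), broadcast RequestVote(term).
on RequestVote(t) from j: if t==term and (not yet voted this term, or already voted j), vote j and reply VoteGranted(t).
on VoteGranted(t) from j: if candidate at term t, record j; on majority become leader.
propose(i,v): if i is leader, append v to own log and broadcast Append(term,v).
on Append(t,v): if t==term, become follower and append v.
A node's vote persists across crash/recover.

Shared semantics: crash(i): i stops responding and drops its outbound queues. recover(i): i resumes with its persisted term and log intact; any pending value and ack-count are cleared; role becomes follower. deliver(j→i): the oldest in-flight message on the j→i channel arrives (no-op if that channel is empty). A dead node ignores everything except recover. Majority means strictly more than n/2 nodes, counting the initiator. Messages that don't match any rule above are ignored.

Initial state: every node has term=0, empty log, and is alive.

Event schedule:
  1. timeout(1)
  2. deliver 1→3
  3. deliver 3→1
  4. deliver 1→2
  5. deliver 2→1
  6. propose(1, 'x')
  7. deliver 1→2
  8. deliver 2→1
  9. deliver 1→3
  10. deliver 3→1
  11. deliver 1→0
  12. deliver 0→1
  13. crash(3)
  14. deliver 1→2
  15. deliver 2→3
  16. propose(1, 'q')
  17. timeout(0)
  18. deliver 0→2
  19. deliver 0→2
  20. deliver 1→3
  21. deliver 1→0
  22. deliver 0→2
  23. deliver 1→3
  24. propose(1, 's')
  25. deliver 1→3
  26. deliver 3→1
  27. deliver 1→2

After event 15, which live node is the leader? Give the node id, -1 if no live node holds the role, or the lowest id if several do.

1

1. timeout(1):  <1:cand t1 ->
2. deliver 1→3:  <3:foll t1 ->
3. deliver 3→1:  nop
4. deliver 1→2:  <2:foll t1 ->
5. deliver 2→1:  <1:lead t1 ->
6. propose(1,'x'):  <1:lead t1 x>
7. deliver 1→2:  <2:foll t1 x>
8. deliver 2→1:  nop
9. deliver 1→3:  <3:foll t1 x>
10. deliver 3→1:  nop
11. deliver 1→0:  <0:foll t1 ->
12. deliver 0→1:  nop
13. crash(3):  <3:✗foll t1 x>
14. deliver 1→2:  nop
15. deliver 2→3:  nop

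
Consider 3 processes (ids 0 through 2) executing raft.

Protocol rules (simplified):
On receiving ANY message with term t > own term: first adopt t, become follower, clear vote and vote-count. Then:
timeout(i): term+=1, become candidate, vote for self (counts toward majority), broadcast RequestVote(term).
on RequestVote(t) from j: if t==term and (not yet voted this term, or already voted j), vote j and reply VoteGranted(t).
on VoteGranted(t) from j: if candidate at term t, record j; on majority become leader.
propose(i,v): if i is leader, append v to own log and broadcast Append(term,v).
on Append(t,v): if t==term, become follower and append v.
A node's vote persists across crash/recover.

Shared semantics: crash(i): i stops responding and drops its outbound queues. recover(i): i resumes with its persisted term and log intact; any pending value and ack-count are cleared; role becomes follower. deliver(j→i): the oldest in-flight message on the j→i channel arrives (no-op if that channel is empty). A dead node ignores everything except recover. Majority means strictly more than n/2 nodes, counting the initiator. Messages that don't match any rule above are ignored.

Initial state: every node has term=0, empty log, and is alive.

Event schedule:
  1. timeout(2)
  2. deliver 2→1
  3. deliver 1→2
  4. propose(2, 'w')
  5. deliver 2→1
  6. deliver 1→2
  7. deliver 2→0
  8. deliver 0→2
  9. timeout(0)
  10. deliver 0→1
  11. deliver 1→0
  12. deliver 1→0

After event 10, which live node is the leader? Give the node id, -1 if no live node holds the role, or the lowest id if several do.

2

[1] timeout(2) → N2(cand t1 [-])
[2] deliver 2→1 → N1(foll t1 [-])
[3] deliver 1→2 → N2(lead t1 [-])
[4] propose(2,'w') → N2(lead t1 [w])
[5] deliver 2→1 → N1(foll t1 [w])
[6] deliver 1→2 → ∅
[7] deliver 2→0 → N0(foll t1 [-])
[8] deliver 0→2 → ∅
[9] timeout(0) → N0(cand t2 [-])
[10] deliver 0→1 → N1(foll t2 [w])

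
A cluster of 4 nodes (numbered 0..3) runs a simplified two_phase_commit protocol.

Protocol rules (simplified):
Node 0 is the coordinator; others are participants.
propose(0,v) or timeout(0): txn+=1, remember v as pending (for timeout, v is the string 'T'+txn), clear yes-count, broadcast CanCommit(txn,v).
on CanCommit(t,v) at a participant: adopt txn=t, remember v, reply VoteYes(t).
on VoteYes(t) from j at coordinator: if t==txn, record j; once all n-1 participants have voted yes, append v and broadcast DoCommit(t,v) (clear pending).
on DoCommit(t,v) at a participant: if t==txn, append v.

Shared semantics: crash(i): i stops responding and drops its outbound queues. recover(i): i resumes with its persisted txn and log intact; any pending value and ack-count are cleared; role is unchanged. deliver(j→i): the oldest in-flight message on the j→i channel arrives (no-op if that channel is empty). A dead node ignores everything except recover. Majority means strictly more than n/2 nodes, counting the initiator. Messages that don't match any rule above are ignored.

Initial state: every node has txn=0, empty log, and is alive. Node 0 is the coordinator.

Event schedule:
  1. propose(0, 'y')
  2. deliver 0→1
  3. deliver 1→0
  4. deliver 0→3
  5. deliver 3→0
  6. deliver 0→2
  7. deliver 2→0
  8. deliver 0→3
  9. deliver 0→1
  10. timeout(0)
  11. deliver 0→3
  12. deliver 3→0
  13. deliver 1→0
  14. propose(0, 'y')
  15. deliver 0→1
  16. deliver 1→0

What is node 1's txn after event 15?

e1 propose(0,'y'): 0[coor,t=1,-]
e2 deliver 0→1: 1[part,t=1,-]
e3 deliver 1→0: ·
e4 deliver 0→3: 3[part,t=1,-]
e5 deliver 3→0: ·
e6 deliver 0→2: 2[part,t=1,-]
e7 deliver 2→0: 0[coor,t=1,y]
e8 deliver 0→3: 3[part,t=1,y]
e9 deliver 0→1: 1[part,t=1,y]
e10 timeout(0): 0[coor,t=2,y]
e11 deliver 0→3: 3[part,t=2,y]
e12 deliver 3→0: ·
e13 deliver 1→0: ·
e14 propose(0,'y'): 0[coor,t=3,y]
e15 deliver 0→1: 1[part,t=2,y]

2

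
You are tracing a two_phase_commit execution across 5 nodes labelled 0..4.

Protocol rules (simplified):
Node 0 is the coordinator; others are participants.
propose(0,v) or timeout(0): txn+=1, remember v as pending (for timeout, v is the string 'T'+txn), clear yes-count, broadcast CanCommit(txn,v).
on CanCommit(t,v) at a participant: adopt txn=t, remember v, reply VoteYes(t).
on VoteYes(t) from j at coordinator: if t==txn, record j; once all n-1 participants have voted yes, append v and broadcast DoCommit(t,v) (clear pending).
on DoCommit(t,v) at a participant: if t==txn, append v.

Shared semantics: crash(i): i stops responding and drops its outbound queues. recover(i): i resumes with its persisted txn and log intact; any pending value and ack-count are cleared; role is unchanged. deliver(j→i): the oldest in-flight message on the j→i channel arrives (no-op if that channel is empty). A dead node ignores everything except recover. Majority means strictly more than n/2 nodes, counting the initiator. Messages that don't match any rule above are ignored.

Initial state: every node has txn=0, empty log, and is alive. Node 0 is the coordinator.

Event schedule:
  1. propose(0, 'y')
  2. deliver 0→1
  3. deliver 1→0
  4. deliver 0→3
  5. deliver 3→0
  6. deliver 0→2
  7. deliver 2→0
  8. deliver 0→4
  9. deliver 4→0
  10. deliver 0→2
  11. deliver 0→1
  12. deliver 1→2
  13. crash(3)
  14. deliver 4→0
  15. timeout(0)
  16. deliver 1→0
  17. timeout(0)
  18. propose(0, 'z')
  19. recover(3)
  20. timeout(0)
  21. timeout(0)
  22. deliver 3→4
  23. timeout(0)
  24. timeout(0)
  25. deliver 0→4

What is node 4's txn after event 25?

e1 propose(0,'y'): 0[coor,t=1,-]
e2 deliver 0→1: 1[part,t=1,-]
e3 deliver 1→0: ·
e4 deliver 0→3: 3[part,t=1,-]
e5 deliver 3→0: ·
e6 deliver 0→2: 2[part,t=1,-]
e7 deliver 2→0: ·
e8 deliver 0→4: 4[part,t=1,-]
e9 deliver 4→0: 0[coor,t=1,y]
e10 deliver 0→2: 2[part,t=1,y]
e11 deliver 0→1: 1[part,t=1,y]
e12 deliver 1→2: ·
e13 crash(3): 3[✗part,t=1,-]
e14 deliver 4→0: ·
e15 timeout(0): 0[coor,t=2,y]
e16 deliver 1→0: ·
e17 timeout(0): 0[coor,t=3,y]
e18 propose(0,'z'): 0[coor,t=4,y]
e19 recover(3): 3[part,t=1,-]
e20 timeout(0): 0[coor,t=5,y]
e21 timeout(0): 0[coor,t=6,y]
e22 deliver 3→4: ·
e23 timeout(0): 0[coor,t=7,y]
e24 timeout(0): 0[coor,t=8,y]
e25 deliver 0→4: 4[part,t=1,y]

1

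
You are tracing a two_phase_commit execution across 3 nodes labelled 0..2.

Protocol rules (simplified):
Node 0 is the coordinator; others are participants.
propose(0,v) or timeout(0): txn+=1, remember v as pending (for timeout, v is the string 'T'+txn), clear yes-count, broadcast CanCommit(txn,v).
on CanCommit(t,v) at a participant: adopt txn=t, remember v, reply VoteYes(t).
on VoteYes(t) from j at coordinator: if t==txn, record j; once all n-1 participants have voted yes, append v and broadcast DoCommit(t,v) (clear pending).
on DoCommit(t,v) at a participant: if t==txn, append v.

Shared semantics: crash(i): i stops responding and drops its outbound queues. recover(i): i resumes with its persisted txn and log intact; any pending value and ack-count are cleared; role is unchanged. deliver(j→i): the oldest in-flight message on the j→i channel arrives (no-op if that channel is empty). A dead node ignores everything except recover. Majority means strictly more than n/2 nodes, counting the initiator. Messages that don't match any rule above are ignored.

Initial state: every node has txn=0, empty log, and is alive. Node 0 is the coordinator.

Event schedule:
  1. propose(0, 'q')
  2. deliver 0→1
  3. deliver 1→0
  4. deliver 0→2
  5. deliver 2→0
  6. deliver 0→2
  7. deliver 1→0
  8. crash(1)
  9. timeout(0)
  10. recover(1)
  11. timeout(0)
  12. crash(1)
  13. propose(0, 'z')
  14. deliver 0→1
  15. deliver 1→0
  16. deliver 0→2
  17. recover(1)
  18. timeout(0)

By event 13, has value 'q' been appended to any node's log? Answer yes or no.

[1] propose(0,'q') → N0(coor t1 [-])
[2] deliver 0→1 → N1(part t1 [-])
[3] deliver 1→0 → ∅
[4] deliver 0→2 → N2(part t1 [-])
[5] deliver 2→0 → N0(coor t1 [q])
[6] deliver 0→2 → N2(part t1 [q])
[7] deliver 1→0 → ∅
[8] crash(1) → N1(✗part t1 [-])
[9] timeout(0) → N0(coor t2 [q])
[10] recover(1) → N1(part t1 [-])
[11] timeout(0) → N0(coor t3 [q])
[12] crash(1) → N1(✗part t1 [-])
[13] propose(0,'z') → N0(coor t4 [q])

yes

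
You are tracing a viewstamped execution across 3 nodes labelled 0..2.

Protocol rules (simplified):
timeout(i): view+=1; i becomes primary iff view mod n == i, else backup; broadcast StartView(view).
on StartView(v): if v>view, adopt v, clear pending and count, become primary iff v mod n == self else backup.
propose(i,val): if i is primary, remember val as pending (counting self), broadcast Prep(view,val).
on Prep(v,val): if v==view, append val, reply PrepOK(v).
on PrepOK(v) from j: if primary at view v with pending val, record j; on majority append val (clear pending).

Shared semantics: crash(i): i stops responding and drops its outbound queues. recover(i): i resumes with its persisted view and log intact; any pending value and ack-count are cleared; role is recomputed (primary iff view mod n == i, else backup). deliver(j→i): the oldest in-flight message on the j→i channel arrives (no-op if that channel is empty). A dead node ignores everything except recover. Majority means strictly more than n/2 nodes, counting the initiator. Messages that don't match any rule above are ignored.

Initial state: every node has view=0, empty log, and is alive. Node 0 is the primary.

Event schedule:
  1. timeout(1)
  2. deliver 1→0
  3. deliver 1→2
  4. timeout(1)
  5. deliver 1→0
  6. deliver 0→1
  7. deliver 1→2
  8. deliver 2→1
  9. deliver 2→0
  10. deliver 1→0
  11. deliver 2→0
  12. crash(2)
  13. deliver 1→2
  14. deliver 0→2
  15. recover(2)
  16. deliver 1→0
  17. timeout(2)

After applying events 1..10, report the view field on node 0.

1. timeout(1):  <1:prim v1 ->
2. deliver 1→0:  <0:back v1 ->
3. deliver 1→2:  <2:back v1 ->
4. timeout(1):  <1:back v2 ->
5. deliver 1→0:  <0:back v2 ->
6. deliver 0→1:  nop
7. deliver 1→2:  <2:prim v2 ->
8. deliver 2→1:  nop
9. deliver 2→0:  nop
10. deliver 1→0:  nop

2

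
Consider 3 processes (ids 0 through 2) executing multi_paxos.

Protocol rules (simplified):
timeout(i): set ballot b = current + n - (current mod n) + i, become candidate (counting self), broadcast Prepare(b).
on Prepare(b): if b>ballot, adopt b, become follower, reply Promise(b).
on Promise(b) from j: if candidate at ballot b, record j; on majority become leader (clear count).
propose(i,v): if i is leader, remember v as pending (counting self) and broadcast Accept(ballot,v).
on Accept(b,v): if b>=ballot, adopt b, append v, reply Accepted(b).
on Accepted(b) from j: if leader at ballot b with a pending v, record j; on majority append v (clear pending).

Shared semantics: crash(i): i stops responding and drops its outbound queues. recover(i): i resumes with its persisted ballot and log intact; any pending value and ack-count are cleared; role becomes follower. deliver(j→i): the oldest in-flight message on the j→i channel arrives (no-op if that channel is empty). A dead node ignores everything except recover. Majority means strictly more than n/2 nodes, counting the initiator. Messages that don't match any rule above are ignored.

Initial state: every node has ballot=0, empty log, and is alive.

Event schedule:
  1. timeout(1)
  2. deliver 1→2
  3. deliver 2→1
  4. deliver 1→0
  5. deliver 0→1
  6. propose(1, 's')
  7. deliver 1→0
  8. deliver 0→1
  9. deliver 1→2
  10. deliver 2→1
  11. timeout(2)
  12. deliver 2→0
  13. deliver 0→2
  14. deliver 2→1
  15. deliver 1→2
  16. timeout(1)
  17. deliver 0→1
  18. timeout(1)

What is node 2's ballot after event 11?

1. timeout(1):  <1:cand b4 ->
2. deliver 1→2:  <2:foll b4 ->
3. deliver 2→1:  <1:lead b4 ->
4. deliver 1→0:  <0:foll b4 ->
5. deliver 0→1:  nop
6. propose(1,'s'):  nop
7. deliver 1→0:  <0:foll b4 s>
8. deliver 0→1:  <1:lead b4 s>
9. deliver 1→2:  <2:foll b4 s>
10. deliver 2→1:  nop
11. timeout(2):  <2:cand b8 s>

8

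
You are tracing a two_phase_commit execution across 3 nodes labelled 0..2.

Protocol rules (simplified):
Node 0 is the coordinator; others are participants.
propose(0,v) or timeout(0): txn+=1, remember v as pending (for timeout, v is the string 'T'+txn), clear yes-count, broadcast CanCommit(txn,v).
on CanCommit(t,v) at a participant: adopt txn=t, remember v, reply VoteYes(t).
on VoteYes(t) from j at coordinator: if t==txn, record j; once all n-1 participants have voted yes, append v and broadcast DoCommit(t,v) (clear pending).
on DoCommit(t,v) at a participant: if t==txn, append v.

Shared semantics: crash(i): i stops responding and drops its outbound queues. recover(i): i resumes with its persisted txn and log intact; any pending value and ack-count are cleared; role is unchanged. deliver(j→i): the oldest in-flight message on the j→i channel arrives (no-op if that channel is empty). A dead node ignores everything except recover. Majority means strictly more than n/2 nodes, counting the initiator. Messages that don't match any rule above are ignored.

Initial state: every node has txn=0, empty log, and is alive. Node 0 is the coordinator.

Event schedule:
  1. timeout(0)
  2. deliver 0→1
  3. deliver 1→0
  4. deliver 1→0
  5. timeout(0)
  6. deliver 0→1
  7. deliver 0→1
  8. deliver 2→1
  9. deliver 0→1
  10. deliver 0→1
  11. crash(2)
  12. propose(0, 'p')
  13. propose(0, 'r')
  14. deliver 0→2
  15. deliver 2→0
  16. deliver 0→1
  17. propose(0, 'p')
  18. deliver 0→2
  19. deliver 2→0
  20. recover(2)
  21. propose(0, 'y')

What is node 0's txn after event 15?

4

step 1 timeout(0): 0={coor,t=1,log=-}
step 2 deliver 0→1: 1={part,t=1,log=-}
step 3 deliver 1→0: —
step 4 deliver 1→0: —
step 5 timeout(0): 0={coor,t=2,log=-}
step 6 deliver 0→1: 1={part,t=2,log=-}
step 7 deliver 0→1: —
step 8 deliver 2→1: —
step 9 deliver 0→1: —
step 10 deliver 0→1: —
step 11 crash(2): 2={✗part,t=0,log=-}
step 12 propose(0,'p'): 0={coor,t=3,log=-}
step 13 propose(0,'r'): 0={coor,t=4,log=-}
step 14 deliver 0→2: —
step 15 deliver 2→0: —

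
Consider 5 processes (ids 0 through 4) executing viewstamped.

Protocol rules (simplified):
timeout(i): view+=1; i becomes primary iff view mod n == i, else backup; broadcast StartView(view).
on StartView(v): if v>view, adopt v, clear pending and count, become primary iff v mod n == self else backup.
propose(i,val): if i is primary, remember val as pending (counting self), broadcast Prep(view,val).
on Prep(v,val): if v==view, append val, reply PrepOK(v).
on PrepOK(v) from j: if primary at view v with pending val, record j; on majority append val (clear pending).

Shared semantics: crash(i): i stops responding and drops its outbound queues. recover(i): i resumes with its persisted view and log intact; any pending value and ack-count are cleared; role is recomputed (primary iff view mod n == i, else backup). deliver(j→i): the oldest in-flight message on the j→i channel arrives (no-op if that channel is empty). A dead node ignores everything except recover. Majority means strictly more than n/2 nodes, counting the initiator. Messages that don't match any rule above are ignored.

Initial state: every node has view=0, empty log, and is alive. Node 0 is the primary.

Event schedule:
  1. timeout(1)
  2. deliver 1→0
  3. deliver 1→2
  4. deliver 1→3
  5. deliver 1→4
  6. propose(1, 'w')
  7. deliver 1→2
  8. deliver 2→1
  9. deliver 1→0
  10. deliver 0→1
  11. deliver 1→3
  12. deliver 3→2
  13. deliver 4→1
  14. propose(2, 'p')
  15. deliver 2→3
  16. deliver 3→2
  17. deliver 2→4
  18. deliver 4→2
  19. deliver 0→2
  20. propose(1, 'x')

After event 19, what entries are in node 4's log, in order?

empty

e1 timeout(1): 1[prim,v=1,-]
e2 deliver 1→0: 0[back,v=1,-]
e3 deliver 1→2: 2[back,v=1,-]
e4 deliver 1→3: 3[back,v=1,-]
e5 deliver 1→4: 4[back,v=1,-]
e6 propose(1,'w'): ·
e7 deliver 1→2: 2[back,v=1,w]
e8 deliver 2→1: ·
e9 deliver 1→0: 0[back,v=1,w]
e10 deliver 0→1: 1[prim,v=1,w]
e11 deliver 1→3: 3[back,v=1,w]
e12 deliver 3→2: ·
e13 deliver 4→1: ·
e14 propose(2,'p'): ·
e15 deliver 2→3: ·
e16 deliver 3→2: ·
e17 deliver 2→4: ·
e18 deliver 4→2: ·
e19 deliver 0→2: ·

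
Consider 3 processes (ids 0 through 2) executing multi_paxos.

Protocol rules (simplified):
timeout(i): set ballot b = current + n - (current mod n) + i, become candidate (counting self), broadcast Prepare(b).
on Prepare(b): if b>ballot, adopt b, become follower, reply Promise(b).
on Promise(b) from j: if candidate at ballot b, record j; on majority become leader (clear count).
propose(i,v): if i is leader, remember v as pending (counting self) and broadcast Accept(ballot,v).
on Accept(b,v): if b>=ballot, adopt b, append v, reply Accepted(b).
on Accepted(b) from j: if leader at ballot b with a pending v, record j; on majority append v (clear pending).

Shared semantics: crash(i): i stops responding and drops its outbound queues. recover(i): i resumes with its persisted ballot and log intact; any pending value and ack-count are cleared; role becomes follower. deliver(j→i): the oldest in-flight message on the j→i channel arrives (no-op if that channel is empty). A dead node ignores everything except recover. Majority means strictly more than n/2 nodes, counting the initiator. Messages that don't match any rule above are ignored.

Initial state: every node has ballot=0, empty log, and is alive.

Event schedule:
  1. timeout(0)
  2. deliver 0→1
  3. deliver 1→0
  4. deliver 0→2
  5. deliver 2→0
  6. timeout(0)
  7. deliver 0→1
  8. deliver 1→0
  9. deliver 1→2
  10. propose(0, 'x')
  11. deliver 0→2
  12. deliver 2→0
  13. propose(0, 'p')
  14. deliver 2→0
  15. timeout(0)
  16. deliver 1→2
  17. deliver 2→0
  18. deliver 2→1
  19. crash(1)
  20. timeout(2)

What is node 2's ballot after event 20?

after 1 — timeout(0): n0:cand/b3/[-]
after 2 — deliver 0→1: n1:foll/b3/[-]
after 3 — deliver 1→0: n0:lead/b3/[-]
after 4 — deliver 0→2: n2:foll/b3/[-]
after 5 — deliver 2→0: ·
after 6 — timeout(0): n0:cand/b6/[-]
after 7 — deliver 0→1: n1:foll/b6/[-]
after 8 — deliver 1→0: n0:lead/b6/[-]
after 9 — deliver 1→2: ·
after 10 — propose(0,'x'): ·
after 11 — deliver 0→2: n2:foll/b6/[-]
after 12 — deliver 2→0: ·
after 13 — propose(0,'p'): ·
after 14 — deliver 2→0: ·
after 15 — timeout(0): n0:cand/b9/[-]
after 16 — deliver 1→2: ·
after 17 — deliver 2→0: ·
after 18 — deliver 2→1: ·
after 19 — crash(1): n1:✗foll/b6/[-]
after 20 — timeout(2): n2:cand/b11/[-]

11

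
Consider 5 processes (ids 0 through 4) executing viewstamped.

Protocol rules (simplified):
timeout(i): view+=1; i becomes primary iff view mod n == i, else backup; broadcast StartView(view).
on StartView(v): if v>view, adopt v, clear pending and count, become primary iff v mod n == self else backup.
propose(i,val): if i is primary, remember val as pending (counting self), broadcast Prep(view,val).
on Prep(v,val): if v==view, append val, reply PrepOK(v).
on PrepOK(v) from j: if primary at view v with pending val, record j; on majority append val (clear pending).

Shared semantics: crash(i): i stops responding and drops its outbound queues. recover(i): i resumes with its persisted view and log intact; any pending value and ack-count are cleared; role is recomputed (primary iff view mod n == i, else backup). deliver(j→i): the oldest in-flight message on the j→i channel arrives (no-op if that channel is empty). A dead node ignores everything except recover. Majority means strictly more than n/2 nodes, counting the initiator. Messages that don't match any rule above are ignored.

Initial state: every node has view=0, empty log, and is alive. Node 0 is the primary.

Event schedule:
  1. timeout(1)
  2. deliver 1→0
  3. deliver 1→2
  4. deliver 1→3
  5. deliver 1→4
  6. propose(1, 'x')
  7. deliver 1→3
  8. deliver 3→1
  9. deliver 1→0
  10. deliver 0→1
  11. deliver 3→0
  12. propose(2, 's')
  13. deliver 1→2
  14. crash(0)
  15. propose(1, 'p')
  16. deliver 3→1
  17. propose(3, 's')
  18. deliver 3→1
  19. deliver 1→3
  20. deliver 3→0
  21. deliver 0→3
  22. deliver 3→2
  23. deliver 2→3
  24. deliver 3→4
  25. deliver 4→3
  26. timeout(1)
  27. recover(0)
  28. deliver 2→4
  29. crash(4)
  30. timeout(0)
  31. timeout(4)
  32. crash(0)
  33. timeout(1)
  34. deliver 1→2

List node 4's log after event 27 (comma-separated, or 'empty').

empty

after 1 — timeout(1): n1:prim/v1/[-]
after 2 — deliver 1→0: n0:back/v1/[-]
after 3 — deliver 1→2: n2:back/v1/[-]
after 4 — deliver 1→3: n3:back/v1/[-]
after 5 — deliver 1→4: n4:back/v1/[-]
after 6 — propose(1,'x'): ·
after 7 — deliver 1→3: n3:back/v1/[x]
after 8 — deliver 3→1: ·
after 9 — deliver 1→0: n0:back/v1/[x]
after 10 — deliver 0→1: n1:prim/v1/[x]
after 11 — deliver 3→0: ·
after 12 — propose(2,'s'): ·
after 13 — deliver 1→2: n2:back/v1/[x]
after 14 — crash(0): n0:✗back/v1/[x]
after 15 — propose(1,'p'): ·
after 16 — deliver 3→1: ·
after 17 — propose(3,'s'): ·
after 18 — deliver 3→1: ·
after 19 — deliver 1→3: n3:back/v1/[x,p]
after 20 — deliver 3→0: ·
after 21 — deliver 0→3: ·
after 22 — deliver 3→2: ·
after 23 — deliver 2→3: ·
after 24 — deliver 3→4: ·
after 25 — deliver 4→3: ·
after 26 — timeout(1): n1:back/v2/[x]
after 27 — recover(0): n0:back/v1/[x]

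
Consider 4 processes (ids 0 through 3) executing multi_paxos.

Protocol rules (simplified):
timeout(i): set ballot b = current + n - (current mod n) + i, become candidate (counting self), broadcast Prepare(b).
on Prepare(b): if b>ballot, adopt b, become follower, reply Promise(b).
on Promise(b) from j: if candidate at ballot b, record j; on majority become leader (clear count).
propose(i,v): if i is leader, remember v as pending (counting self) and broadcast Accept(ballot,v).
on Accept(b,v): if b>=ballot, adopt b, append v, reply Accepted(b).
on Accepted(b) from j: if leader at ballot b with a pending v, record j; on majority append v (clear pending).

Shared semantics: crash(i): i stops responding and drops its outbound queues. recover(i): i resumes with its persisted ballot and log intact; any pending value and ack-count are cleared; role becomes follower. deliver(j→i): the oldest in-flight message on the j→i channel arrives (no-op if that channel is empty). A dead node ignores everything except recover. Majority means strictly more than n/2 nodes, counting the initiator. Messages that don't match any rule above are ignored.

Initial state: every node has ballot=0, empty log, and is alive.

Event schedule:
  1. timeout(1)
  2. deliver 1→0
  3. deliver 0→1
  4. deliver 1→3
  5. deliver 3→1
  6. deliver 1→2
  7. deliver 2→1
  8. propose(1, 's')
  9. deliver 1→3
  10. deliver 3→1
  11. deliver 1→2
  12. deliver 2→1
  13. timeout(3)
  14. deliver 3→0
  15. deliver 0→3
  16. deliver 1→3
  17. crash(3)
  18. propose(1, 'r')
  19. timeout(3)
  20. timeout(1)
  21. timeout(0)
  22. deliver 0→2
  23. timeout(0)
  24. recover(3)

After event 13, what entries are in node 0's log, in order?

1. timeout(1):  <1:cand b5 ->
2. deliver 1→0:  <0:foll b5 ->
3. deliver 0→1:  nop
4. deliver 1→3:  <3:foll b5 ->
5. deliver 3→1:  <1:lead b5 ->
6. deliver 1→2:  <2:foll b5 ->
7. deliver 2→1:  nop
8. propose(1,'s'):  nop
9. deliver 1→3:  <3:foll b5 s>
10. deliver 3→1:  nop
11. deliver 1→2:  <2:foll b5 s>
12. deliver 2→1:  <1:lead b5 s>
13. timeout(3):  <3:cand b11 s>

empty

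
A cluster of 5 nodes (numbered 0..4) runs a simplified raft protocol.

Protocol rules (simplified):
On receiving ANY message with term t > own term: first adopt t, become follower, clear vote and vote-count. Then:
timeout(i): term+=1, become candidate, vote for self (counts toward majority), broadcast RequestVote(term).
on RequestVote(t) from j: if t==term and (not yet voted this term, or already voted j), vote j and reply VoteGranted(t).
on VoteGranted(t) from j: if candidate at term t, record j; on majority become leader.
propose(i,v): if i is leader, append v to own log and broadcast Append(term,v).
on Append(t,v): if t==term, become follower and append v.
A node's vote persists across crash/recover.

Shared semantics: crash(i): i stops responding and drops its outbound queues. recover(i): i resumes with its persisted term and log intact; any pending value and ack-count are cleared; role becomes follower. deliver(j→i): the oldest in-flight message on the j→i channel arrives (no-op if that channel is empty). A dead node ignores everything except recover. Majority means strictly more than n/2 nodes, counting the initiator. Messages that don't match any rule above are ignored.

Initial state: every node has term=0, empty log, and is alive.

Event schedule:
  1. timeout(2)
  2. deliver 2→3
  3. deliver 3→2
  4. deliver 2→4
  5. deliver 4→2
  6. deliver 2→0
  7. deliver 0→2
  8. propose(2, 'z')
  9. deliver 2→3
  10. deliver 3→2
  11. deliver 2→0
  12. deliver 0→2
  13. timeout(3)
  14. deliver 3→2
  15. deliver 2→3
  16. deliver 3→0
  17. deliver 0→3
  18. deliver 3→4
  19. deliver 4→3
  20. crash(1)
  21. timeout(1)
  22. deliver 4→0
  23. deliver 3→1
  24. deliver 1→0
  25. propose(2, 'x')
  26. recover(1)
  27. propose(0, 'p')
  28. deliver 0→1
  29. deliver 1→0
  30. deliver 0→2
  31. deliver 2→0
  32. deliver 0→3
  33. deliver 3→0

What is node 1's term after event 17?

after 1 — timeout(2): n2:cand/t1/[-]
after 2 — deliver 2→3: n3:foll/t1/[-]
after 3 — deliver 3→2: ·
after 4 — deliver 2→4: n4:foll/t1/[-]
after 5 — deliver 4→2: n2:lead/t1/[-]
after 6 — deliver 2→0: n0:foll/t1/[-]
after 7 — deliver 0→2: ·
after 8 — propose(2,'z'): n2:lead/t1/[z]
after 9 — deliver 2→3: n3:foll/t1/[z]
after 10 — deliver 3→2: ·
after 11 — deliver 2→0: n0:foll/t1/[z]
after 12 — deliver 0→2: ·
after 13 — timeout(3): n3:cand/t2/[z]
after 14 — deliver 3→2: n2:foll/t2/[z]
after 15 — deliver 2→3: ·
after 16 — deliver 3→0: n0:foll/t2/[z]
after 17 — deliver 0→3: n3:lead/t2/[z]

0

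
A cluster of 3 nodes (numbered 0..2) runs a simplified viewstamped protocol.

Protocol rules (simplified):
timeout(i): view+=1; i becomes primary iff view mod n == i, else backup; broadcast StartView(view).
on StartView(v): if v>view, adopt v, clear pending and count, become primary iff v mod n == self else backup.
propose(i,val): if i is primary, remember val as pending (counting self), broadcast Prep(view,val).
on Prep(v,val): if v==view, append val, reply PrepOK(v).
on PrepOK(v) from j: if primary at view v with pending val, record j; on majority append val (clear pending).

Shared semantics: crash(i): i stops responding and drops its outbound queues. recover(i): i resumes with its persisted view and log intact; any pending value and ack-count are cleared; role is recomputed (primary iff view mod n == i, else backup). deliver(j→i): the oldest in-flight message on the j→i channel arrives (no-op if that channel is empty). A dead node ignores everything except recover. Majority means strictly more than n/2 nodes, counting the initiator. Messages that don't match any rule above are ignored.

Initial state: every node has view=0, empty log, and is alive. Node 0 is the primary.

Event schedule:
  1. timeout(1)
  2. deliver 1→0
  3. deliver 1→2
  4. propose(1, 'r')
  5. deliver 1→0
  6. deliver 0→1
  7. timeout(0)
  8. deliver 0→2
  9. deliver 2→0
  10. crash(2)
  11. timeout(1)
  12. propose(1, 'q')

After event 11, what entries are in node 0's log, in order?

after 1 — timeout(1): n1:prim/v1/[-]
after 2 — deliver 1→0: n0:back/v1/[-]
after 3 — deliver 1→2: n2:back/v1/[-]
after 4 — propose(1,'r'): ·
after 5 — deliver 1→0: n0:back/v1/[r]
after 6 — deliver 0→1: n1:prim/v1/[r]
after 7 — timeout(0): n0:back/v2/[r]
after 8 — deliver 0→2: n2:prim/v2/[-]
after 9 — deliver 2→0: ·
after 10 — crash(2): n2:✗prim/v2/[-]
after 11 — timeout(1): n1:back/v2/[r]

r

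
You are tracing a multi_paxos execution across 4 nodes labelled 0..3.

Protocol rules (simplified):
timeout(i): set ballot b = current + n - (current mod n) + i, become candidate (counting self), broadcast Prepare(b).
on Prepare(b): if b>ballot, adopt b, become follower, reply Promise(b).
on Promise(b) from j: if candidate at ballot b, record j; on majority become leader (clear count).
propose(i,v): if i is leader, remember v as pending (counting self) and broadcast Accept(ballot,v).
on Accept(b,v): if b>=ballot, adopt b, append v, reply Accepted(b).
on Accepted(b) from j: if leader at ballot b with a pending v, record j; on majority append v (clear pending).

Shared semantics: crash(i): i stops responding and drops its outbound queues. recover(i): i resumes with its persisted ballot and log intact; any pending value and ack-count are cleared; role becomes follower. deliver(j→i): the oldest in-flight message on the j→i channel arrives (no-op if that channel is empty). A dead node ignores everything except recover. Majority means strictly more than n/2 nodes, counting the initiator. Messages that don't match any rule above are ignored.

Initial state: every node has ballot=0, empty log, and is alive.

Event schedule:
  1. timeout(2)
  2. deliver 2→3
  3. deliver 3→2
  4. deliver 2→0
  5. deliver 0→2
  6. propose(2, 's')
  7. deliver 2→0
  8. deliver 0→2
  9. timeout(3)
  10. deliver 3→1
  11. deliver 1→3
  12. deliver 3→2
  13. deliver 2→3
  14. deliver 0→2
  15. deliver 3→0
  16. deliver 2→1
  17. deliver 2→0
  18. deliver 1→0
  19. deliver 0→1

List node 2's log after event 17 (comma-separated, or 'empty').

after 1 — timeout(2): n2:cand/b6/[-]
after 2 — deliver 2→3: n3:foll/b6/[-]
after 3 — deliver 3→2: ·
after 4 — deliver 2→0: n0:foll/b6/[-]
after 5 — deliver 0→2: n2:lead/b6/[-]
after 6 — propose(2,'s'): ·
after 7 — deliver 2→0: n0:foll/b6/[s]
after 8 — deliver 0→2: ·
after 9 — timeout(3): n3:cand/b11/[-]
after 10 — deliver 3→1: n1:foll/b11/[-]
after 11 — deliver 1→3: ·
after 12 — deliver 3→2: n2:foll/b11/[-]
after 13 — deliver 2→3: ·
after 14 — deliver 0→2: ·
after 15 — deliver 3→0: n0:foll/b11/[s]
after 16 — deliver 2→1: ·
after 17 — deliver 2→0: ·

empty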